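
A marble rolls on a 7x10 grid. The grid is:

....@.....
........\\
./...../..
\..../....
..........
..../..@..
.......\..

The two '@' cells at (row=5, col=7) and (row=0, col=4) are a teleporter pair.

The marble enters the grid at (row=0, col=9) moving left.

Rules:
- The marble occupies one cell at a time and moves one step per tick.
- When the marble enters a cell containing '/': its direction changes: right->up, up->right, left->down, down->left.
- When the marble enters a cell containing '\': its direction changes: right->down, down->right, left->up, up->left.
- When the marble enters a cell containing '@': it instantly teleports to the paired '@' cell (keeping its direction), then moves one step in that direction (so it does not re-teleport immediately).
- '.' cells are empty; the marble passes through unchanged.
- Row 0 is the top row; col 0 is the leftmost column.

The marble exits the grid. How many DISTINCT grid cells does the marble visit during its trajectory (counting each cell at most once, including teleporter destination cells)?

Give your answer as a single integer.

Answer: 11

Derivation:
Step 1: enter (0,9), '.' pass, move left to (0,8)
Step 2: enter (0,8), '.' pass, move left to (0,7)
Step 3: enter (0,7), '.' pass, move left to (0,6)
Step 4: enter (0,6), '.' pass, move left to (0,5)
Step 5: enter (0,5), '.' pass, move left to (0,4)
Step 6: enter (0,4), '@' teleport (0,4)->(5,7), also enter (5,7), move left to (5,6)
Step 7: enter (5,6), '.' pass, move left to (5,5)
Step 8: enter (5,5), '.' pass, move left to (5,4)
Step 9: enter (5,4), '/' deflects left->down, move down to (6,4)
Step 10: enter (6,4), '.' pass, move down to (7,4)
Step 11: at (7,4) — EXIT via bottom edge, pos 4
Distinct cells visited: 11 (path length 11)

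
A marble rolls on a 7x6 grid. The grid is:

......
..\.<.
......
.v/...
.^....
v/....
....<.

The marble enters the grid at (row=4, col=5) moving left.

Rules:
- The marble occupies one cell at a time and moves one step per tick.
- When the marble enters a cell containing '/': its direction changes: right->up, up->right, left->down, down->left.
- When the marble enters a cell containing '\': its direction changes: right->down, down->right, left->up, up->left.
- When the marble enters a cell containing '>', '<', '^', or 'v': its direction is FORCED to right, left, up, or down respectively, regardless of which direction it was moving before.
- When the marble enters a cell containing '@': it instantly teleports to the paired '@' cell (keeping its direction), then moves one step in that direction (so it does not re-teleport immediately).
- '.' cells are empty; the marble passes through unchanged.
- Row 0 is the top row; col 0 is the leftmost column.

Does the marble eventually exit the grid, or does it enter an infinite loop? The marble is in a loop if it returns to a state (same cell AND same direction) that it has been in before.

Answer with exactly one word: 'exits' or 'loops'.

Step 1: enter (4,5), '.' pass, move left to (4,4)
Step 2: enter (4,4), '.' pass, move left to (4,3)
Step 3: enter (4,3), '.' pass, move left to (4,2)
Step 4: enter (4,2), '.' pass, move left to (4,1)
Step 5: enter (4,1), '^' forces left->up, move up to (3,1)
Step 6: enter (3,1), 'v' forces up->down, move down to (4,1)
Step 7: enter (4,1), '^' forces down->up, move up to (3,1)
Step 8: at (3,1) dir=up — LOOP DETECTED (seen before)

Answer: loops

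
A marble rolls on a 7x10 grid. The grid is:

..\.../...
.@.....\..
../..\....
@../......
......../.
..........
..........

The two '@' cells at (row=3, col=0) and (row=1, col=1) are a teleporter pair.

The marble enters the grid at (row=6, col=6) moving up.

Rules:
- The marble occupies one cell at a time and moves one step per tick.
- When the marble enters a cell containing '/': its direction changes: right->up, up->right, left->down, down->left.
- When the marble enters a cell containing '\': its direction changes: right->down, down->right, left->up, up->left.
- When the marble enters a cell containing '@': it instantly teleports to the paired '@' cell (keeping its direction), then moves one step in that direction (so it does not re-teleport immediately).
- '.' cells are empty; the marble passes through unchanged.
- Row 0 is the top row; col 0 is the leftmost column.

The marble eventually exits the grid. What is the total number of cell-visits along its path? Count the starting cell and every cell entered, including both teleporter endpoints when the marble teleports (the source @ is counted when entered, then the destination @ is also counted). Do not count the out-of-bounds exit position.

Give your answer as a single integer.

Answer: 10

Derivation:
Step 1: enter (6,6), '.' pass, move up to (5,6)
Step 2: enter (5,6), '.' pass, move up to (4,6)
Step 3: enter (4,6), '.' pass, move up to (3,6)
Step 4: enter (3,6), '.' pass, move up to (2,6)
Step 5: enter (2,6), '.' pass, move up to (1,6)
Step 6: enter (1,6), '.' pass, move up to (0,6)
Step 7: enter (0,6), '/' deflects up->right, move right to (0,7)
Step 8: enter (0,7), '.' pass, move right to (0,8)
Step 9: enter (0,8), '.' pass, move right to (0,9)
Step 10: enter (0,9), '.' pass, move right to (0,10)
Step 11: at (0,10) — EXIT via right edge, pos 0
Path length (cell visits): 10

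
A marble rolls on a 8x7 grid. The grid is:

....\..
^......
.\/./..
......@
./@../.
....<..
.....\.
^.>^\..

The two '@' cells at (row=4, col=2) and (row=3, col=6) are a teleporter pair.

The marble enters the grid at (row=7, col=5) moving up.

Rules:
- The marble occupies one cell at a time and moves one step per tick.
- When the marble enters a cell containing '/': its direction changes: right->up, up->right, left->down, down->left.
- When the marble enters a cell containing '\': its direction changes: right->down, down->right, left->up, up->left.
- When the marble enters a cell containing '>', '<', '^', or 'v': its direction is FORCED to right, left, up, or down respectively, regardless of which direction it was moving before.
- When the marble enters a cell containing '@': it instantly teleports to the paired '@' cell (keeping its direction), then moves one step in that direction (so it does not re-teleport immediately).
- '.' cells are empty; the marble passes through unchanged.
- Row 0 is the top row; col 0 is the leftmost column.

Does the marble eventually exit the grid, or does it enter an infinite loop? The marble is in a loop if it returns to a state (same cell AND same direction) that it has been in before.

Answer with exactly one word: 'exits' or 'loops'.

Answer: exits

Derivation:
Step 1: enter (7,5), '.' pass, move up to (6,5)
Step 2: enter (6,5), '\' deflects up->left, move left to (6,4)
Step 3: enter (6,4), '.' pass, move left to (6,3)
Step 4: enter (6,3), '.' pass, move left to (6,2)
Step 5: enter (6,2), '.' pass, move left to (6,1)
Step 6: enter (6,1), '.' pass, move left to (6,0)
Step 7: enter (6,0), '.' pass, move left to (6,-1)
Step 8: at (6,-1) — EXIT via left edge, pos 6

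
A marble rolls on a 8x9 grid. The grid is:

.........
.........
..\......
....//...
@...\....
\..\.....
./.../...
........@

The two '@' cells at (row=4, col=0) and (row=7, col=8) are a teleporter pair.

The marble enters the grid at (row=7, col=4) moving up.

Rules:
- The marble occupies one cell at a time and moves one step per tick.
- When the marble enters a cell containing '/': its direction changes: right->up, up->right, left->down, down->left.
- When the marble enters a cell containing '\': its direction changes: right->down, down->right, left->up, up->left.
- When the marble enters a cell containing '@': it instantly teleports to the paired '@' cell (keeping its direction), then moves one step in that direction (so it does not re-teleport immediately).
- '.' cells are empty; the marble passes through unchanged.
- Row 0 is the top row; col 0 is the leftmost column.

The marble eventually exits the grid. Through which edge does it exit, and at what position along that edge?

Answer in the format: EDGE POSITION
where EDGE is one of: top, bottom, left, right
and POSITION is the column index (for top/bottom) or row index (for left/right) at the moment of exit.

Step 1: enter (7,4), '.' pass, move up to (6,4)
Step 2: enter (6,4), '.' pass, move up to (5,4)
Step 3: enter (5,4), '.' pass, move up to (4,4)
Step 4: enter (4,4), '\' deflects up->left, move left to (4,3)
Step 5: enter (4,3), '.' pass, move left to (4,2)
Step 6: enter (4,2), '.' pass, move left to (4,1)
Step 7: enter (4,1), '.' pass, move left to (4,0)
Step 8: enter (4,0), '@' teleport (4,0)->(7,8), also enter (7,8), move left to (7,7)
Step 9: enter (7,7), '.' pass, move left to (7,6)
Step 10: enter (7,6), '.' pass, move left to (7,5)
Step 11: enter (7,5), '.' pass, move left to (7,4)
Step 12: enter (7,4), '.' pass, move left to (7,3)
Step 13: enter (7,3), '.' pass, move left to (7,2)
Step 14: enter (7,2), '.' pass, move left to (7,1)
Step 15: enter (7,1), '.' pass, move left to (7,0)
Step 16: enter (7,0), '.' pass, move left to (7,-1)
Step 17: at (7,-1) — EXIT via left edge, pos 7

Answer: left 7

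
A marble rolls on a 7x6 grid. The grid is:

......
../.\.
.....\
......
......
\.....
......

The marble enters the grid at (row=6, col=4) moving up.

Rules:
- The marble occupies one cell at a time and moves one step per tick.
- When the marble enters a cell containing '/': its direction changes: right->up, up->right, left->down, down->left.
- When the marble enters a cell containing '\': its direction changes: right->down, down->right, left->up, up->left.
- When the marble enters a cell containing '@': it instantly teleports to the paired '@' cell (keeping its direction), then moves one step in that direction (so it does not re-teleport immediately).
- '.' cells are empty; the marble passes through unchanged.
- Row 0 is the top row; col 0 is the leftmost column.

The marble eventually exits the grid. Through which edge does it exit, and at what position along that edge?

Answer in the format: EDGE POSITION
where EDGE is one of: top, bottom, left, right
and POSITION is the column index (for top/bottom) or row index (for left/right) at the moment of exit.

Step 1: enter (6,4), '.' pass, move up to (5,4)
Step 2: enter (5,4), '.' pass, move up to (4,4)
Step 3: enter (4,4), '.' pass, move up to (3,4)
Step 4: enter (3,4), '.' pass, move up to (2,4)
Step 5: enter (2,4), '.' pass, move up to (1,4)
Step 6: enter (1,4), '\' deflects up->left, move left to (1,3)
Step 7: enter (1,3), '.' pass, move left to (1,2)
Step 8: enter (1,2), '/' deflects left->down, move down to (2,2)
Step 9: enter (2,2), '.' pass, move down to (3,2)
Step 10: enter (3,2), '.' pass, move down to (4,2)
Step 11: enter (4,2), '.' pass, move down to (5,2)
Step 12: enter (5,2), '.' pass, move down to (6,2)
Step 13: enter (6,2), '.' pass, move down to (7,2)
Step 14: at (7,2) — EXIT via bottom edge, pos 2

Answer: bottom 2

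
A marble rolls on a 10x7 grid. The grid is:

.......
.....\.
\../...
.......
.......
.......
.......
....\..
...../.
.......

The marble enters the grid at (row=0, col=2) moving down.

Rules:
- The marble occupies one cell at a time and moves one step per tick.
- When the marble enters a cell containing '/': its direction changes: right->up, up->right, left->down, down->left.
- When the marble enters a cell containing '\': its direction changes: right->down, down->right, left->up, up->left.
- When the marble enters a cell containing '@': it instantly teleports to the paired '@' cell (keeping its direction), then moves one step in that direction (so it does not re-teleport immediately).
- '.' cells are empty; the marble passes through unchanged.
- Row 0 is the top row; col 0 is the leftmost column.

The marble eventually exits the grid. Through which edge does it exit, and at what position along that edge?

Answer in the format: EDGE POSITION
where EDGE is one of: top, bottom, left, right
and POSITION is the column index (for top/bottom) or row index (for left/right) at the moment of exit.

Step 1: enter (0,2), '.' pass, move down to (1,2)
Step 2: enter (1,2), '.' pass, move down to (2,2)
Step 3: enter (2,2), '.' pass, move down to (3,2)
Step 4: enter (3,2), '.' pass, move down to (4,2)
Step 5: enter (4,2), '.' pass, move down to (5,2)
Step 6: enter (5,2), '.' pass, move down to (6,2)
Step 7: enter (6,2), '.' pass, move down to (7,2)
Step 8: enter (7,2), '.' pass, move down to (8,2)
Step 9: enter (8,2), '.' pass, move down to (9,2)
Step 10: enter (9,2), '.' pass, move down to (10,2)
Step 11: at (10,2) — EXIT via bottom edge, pos 2

Answer: bottom 2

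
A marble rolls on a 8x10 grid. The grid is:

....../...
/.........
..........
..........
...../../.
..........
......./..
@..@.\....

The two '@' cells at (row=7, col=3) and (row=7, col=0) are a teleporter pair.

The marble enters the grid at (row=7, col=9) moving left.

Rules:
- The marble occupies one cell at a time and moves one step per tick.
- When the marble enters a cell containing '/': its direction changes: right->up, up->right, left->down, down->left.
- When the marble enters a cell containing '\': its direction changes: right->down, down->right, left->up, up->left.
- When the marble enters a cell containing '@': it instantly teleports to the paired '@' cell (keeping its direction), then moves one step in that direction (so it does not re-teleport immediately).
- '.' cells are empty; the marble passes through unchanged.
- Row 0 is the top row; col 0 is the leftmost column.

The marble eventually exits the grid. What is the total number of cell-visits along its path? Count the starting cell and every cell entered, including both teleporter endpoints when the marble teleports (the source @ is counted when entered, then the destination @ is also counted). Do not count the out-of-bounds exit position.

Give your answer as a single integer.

Answer: 15

Derivation:
Step 1: enter (7,9), '.' pass, move left to (7,8)
Step 2: enter (7,8), '.' pass, move left to (7,7)
Step 3: enter (7,7), '.' pass, move left to (7,6)
Step 4: enter (7,6), '.' pass, move left to (7,5)
Step 5: enter (7,5), '\' deflects left->up, move up to (6,5)
Step 6: enter (6,5), '.' pass, move up to (5,5)
Step 7: enter (5,5), '.' pass, move up to (4,5)
Step 8: enter (4,5), '/' deflects up->right, move right to (4,6)
Step 9: enter (4,6), '.' pass, move right to (4,7)
Step 10: enter (4,7), '.' pass, move right to (4,8)
Step 11: enter (4,8), '/' deflects right->up, move up to (3,8)
Step 12: enter (3,8), '.' pass, move up to (2,8)
Step 13: enter (2,8), '.' pass, move up to (1,8)
Step 14: enter (1,8), '.' pass, move up to (0,8)
Step 15: enter (0,8), '.' pass, move up to (-1,8)
Step 16: at (-1,8) — EXIT via top edge, pos 8
Path length (cell visits): 15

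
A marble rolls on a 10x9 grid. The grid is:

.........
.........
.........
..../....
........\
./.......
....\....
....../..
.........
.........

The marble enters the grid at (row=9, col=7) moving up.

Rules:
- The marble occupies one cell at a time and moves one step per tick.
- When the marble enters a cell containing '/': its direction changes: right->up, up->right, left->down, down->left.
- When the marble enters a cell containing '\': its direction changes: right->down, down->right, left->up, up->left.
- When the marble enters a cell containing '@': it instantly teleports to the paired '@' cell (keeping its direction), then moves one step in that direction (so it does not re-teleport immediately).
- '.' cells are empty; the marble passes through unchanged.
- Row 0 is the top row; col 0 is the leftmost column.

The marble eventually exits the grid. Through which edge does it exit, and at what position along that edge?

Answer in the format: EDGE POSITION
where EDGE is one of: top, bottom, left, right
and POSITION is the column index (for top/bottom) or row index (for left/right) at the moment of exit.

Answer: top 7

Derivation:
Step 1: enter (9,7), '.' pass, move up to (8,7)
Step 2: enter (8,7), '.' pass, move up to (7,7)
Step 3: enter (7,7), '.' pass, move up to (6,7)
Step 4: enter (6,7), '.' pass, move up to (5,7)
Step 5: enter (5,7), '.' pass, move up to (4,7)
Step 6: enter (4,7), '.' pass, move up to (3,7)
Step 7: enter (3,7), '.' pass, move up to (2,7)
Step 8: enter (2,7), '.' pass, move up to (1,7)
Step 9: enter (1,7), '.' pass, move up to (0,7)
Step 10: enter (0,7), '.' pass, move up to (-1,7)
Step 11: at (-1,7) — EXIT via top edge, pos 7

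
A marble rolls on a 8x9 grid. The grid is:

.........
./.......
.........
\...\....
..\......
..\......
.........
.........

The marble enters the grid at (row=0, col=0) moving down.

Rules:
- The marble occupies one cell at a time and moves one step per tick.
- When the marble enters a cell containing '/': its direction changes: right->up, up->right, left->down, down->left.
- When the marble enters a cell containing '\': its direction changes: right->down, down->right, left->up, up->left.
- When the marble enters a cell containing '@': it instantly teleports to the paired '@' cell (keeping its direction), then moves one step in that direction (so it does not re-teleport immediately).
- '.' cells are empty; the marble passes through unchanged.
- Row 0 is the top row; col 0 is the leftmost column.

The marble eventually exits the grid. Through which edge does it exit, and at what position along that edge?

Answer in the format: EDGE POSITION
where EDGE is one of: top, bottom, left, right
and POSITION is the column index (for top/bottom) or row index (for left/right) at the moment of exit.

Answer: bottom 4

Derivation:
Step 1: enter (0,0), '.' pass, move down to (1,0)
Step 2: enter (1,0), '.' pass, move down to (2,0)
Step 3: enter (2,0), '.' pass, move down to (3,0)
Step 4: enter (3,0), '\' deflects down->right, move right to (3,1)
Step 5: enter (3,1), '.' pass, move right to (3,2)
Step 6: enter (3,2), '.' pass, move right to (3,3)
Step 7: enter (3,3), '.' pass, move right to (3,4)
Step 8: enter (3,4), '\' deflects right->down, move down to (4,4)
Step 9: enter (4,4), '.' pass, move down to (5,4)
Step 10: enter (5,4), '.' pass, move down to (6,4)
Step 11: enter (6,4), '.' pass, move down to (7,4)
Step 12: enter (7,4), '.' pass, move down to (8,4)
Step 13: at (8,4) — EXIT via bottom edge, pos 4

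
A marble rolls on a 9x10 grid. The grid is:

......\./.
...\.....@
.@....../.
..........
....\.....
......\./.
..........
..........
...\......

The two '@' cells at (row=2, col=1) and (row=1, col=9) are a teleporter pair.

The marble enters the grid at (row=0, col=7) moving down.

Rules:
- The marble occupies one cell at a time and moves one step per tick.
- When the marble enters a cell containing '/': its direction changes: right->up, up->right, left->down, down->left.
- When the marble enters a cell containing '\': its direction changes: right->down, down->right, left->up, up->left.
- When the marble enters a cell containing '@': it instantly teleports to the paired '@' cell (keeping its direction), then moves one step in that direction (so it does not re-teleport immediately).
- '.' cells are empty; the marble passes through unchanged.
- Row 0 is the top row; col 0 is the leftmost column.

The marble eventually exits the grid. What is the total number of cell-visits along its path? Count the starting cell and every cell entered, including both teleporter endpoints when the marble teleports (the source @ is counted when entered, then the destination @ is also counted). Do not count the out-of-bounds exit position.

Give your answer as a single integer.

Answer: 9

Derivation:
Step 1: enter (0,7), '.' pass, move down to (1,7)
Step 2: enter (1,7), '.' pass, move down to (2,7)
Step 3: enter (2,7), '.' pass, move down to (3,7)
Step 4: enter (3,7), '.' pass, move down to (4,7)
Step 5: enter (4,7), '.' pass, move down to (5,7)
Step 6: enter (5,7), '.' pass, move down to (6,7)
Step 7: enter (6,7), '.' pass, move down to (7,7)
Step 8: enter (7,7), '.' pass, move down to (8,7)
Step 9: enter (8,7), '.' pass, move down to (9,7)
Step 10: at (9,7) — EXIT via bottom edge, pos 7
Path length (cell visits): 9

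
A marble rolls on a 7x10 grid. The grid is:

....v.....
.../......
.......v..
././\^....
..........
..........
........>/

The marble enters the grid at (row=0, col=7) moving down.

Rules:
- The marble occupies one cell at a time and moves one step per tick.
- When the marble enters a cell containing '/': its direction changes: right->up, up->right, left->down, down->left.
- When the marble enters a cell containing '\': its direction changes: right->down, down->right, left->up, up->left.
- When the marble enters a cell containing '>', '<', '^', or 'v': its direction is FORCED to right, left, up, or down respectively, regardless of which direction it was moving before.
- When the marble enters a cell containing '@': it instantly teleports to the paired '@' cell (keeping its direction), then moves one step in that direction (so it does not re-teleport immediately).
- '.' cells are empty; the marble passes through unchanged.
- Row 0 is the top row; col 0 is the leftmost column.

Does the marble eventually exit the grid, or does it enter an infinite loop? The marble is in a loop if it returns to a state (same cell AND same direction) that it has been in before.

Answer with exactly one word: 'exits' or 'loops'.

Answer: exits

Derivation:
Step 1: enter (0,7), '.' pass, move down to (1,7)
Step 2: enter (1,7), '.' pass, move down to (2,7)
Step 3: enter (2,7), 'v' forces down->down, move down to (3,7)
Step 4: enter (3,7), '.' pass, move down to (4,7)
Step 5: enter (4,7), '.' pass, move down to (5,7)
Step 6: enter (5,7), '.' pass, move down to (6,7)
Step 7: enter (6,7), '.' pass, move down to (7,7)
Step 8: at (7,7) — EXIT via bottom edge, pos 7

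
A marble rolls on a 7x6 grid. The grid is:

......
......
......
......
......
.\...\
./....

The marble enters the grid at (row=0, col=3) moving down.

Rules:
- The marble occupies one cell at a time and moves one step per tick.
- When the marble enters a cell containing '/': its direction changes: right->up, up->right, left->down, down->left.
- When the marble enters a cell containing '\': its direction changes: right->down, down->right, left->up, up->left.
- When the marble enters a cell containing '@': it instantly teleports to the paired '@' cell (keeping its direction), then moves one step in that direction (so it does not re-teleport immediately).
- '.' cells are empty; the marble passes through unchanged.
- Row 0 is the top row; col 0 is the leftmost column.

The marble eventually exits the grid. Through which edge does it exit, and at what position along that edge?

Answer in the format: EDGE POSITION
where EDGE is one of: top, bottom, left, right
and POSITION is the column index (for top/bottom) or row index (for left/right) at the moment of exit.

Step 1: enter (0,3), '.' pass, move down to (1,3)
Step 2: enter (1,3), '.' pass, move down to (2,3)
Step 3: enter (2,3), '.' pass, move down to (3,3)
Step 4: enter (3,3), '.' pass, move down to (4,3)
Step 5: enter (4,3), '.' pass, move down to (5,3)
Step 6: enter (5,3), '.' pass, move down to (6,3)
Step 7: enter (6,3), '.' pass, move down to (7,3)
Step 8: at (7,3) — EXIT via bottom edge, pos 3

Answer: bottom 3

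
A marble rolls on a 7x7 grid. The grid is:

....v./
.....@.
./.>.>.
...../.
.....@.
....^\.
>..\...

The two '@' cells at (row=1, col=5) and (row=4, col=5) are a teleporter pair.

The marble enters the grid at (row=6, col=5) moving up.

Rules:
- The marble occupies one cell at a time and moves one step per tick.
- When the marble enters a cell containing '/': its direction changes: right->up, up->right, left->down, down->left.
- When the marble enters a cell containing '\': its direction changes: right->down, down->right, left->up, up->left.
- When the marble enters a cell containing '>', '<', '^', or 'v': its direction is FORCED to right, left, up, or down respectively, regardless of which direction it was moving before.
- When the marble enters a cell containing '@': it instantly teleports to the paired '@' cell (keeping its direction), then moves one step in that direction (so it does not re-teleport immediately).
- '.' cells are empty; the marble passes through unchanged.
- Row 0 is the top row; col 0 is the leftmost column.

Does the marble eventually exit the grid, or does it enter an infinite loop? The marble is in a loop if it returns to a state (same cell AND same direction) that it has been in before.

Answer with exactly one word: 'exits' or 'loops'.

Step 1: enter (6,5), '.' pass, move up to (5,5)
Step 2: enter (5,5), '\' deflects up->left, move left to (5,4)
Step 3: enter (5,4), '^' forces left->up, move up to (4,4)
Step 4: enter (4,4), '.' pass, move up to (3,4)
Step 5: enter (3,4), '.' pass, move up to (2,4)
Step 6: enter (2,4), '.' pass, move up to (1,4)
Step 7: enter (1,4), '.' pass, move up to (0,4)
Step 8: enter (0,4), 'v' forces up->down, move down to (1,4)
Step 9: enter (1,4), '.' pass, move down to (2,4)
Step 10: enter (2,4), '.' pass, move down to (3,4)
Step 11: enter (3,4), '.' pass, move down to (4,4)
Step 12: enter (4,4), '.' pass, move down to (5,4)
Step 13: enter (5,4), '^' forces down->up, move up to (4,4)
Step 14: at (4,4) dir=up — LOOP DETECTED (seen before)

Answer: loops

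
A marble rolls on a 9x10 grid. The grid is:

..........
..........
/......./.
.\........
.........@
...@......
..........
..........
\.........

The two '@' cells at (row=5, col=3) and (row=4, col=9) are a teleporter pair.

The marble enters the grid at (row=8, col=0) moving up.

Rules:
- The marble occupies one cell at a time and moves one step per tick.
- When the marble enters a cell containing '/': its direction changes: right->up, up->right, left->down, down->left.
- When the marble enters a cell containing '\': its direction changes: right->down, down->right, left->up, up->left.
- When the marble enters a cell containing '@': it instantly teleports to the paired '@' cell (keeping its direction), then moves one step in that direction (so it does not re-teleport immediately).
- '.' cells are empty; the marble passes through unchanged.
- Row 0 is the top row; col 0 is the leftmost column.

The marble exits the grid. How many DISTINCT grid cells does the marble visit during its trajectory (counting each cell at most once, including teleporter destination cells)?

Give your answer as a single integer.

Step 1: enter (8,0), '\' deflects up->left, move left to (8,-1)
Step 2: at (8,-1) — EXIT via left edge, pos 8
Distinct cells visited: 1 (path length 1)

Answer: 1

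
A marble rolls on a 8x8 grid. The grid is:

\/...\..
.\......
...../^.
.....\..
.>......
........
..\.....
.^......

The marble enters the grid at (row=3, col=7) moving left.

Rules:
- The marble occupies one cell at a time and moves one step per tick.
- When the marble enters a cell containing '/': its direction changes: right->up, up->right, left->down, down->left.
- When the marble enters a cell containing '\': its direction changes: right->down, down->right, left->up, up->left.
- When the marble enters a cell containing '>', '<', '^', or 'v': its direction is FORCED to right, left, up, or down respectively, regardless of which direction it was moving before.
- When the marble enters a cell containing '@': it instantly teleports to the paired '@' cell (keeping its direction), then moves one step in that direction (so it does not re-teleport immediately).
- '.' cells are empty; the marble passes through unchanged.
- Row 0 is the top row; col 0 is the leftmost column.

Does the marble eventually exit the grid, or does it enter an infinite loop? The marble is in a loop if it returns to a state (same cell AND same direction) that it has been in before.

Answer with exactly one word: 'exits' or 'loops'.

Answer: exits

Derivation:
Step 1: enter (3,7), '.' pass, move left to (3,6)
Step 2: enter (3,6), '.' pass, move left to (3,5)
Step 3: enter (3,5), '\' deflects left->up, move up to (2,5)
Step 4: enter (2,5), '/' deflects up->right, move right to (2,6)
Step 5: enter (2,6), '^' forces right->up, move up to (1,6)
Step 6: enter (1,6), '.' pass, move up to (0,6)
Step 7: enter (0,6), '.' pass, move up to (-1,6)
Step 8: at (-1,6) — EXIT via top edge, pos 6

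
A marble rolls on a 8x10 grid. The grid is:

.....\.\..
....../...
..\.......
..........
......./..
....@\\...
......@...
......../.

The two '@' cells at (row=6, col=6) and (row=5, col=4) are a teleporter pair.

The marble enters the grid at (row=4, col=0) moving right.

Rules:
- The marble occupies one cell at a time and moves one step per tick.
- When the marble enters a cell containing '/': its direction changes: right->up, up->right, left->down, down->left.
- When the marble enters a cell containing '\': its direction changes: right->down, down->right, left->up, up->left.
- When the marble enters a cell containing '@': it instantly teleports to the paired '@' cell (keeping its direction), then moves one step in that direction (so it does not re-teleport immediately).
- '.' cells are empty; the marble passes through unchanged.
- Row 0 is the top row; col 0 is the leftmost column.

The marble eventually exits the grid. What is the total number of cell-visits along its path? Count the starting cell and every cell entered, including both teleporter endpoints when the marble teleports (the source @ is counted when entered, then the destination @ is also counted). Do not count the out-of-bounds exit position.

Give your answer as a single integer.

Step 1: enter (4,0), '.' pass, move right to (4,1)
Step 2: enter (4,1), '.' pass, move right to (4,2)
Step 3: enter (4,2), '.' pass, move right to (4,3)
Step 4: enter (4,3), '.' pass, move right to (4,4)
Step 5: enter (4,4), '.' pass, move right to (4,5)
Step 6: enter (4,5), '.' pass, move right to (4,6)
Step 7: enter (4,6), '.' pass, move right to (4,7)
Step 8: enter (4,7), '/' deflects right->up, move up to (3,7)
Step 9: enter (3,7), '.' pass, move up to (2,7)
Step 10: enter (2,7), '.' pass, move up to (1,7)
Step 11: enter (1,7), '.' pass, move up to (0,7)
Step 12: enter (0,7), '\' deflects up->left, move left to (0,6)
Step 13: enter (0,6), '.' pass, move left to (0,5)
Step 14: enter (0,5), '\' deflects left->up, move up to (-1,5)
Step 15: at (-1,5) — EXIT via top edge, pos 5
Path length (cell visits): 14

Answer: 14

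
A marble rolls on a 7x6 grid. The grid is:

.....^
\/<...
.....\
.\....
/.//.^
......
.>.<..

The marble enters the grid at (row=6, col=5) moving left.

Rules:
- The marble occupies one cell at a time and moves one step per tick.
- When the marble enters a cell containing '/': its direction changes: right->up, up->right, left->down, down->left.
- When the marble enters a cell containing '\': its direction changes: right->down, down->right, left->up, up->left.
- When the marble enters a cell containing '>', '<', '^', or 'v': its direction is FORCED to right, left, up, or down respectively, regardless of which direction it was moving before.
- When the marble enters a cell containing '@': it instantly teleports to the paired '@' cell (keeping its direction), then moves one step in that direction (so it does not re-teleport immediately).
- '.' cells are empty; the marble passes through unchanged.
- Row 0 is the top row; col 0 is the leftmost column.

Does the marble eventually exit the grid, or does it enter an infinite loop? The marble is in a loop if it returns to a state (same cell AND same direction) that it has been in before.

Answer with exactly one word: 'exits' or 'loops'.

Answer: loops

Derivation:
Step 1: enter (6,5), '.' pass, move left to (6,4)
Step 2: enter (6,4), '.' pass, move left to (6,3)
Step 3: enter (6,3), '<' forces left->left, move left to (6,2)
Step 4: enter (6,2), '.' pass, move left to (6,1)
Step 5: enter (6,1), '>' forces left->right, move right to (6,2)
Step 6: enter (6,2), '.' pass, move right to (6,3)
Step 7: enter (6,3), '<' forces right->left, move left to (6,2)
Step 8: at (6,2) dir=left — LOOP DETECTED (seen before)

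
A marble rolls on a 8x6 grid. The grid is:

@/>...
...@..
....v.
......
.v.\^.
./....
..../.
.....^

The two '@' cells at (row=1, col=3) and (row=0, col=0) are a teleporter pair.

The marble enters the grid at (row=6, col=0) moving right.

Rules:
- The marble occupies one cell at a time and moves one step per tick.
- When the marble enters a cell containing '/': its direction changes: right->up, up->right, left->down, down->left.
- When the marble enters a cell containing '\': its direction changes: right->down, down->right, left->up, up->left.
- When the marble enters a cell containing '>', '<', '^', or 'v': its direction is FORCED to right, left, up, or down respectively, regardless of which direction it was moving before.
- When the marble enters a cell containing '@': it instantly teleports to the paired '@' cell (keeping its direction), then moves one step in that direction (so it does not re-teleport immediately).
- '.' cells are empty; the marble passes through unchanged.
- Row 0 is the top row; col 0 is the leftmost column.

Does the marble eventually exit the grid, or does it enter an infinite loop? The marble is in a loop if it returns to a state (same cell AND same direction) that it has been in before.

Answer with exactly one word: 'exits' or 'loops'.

Step 1: enter (6,0), '.' pass, move right to (6,1)
Step 2: enter (6,1), '.' pass, move right to (6,2)
Step 3: enter (6,2), '.' pass, move right to (6,3)
Step 4: enter (6,3), '.' pass, move right to (6,4)
Step 5: enter (6,4), '/' deflects right->up, move up to (5,4)
Step 6: enter (5,4), '.' pass, move up to (4,4)
Step 7: enter (4,4), '^' forces up->up, move up to (3,4)
Step 8: enter (3,4), '.' pass, move up to (2,4)
Step 9: enter (2,4), 'v' forces up->down, move down to (3,4)
Step 10: enter (3,4), '.' pass, move down to (4,4)
Step 11: enter (4,4), '^' forces down->up, move up to (3,4)
Step 12: at (3,4) dir=up — LOOP DETECTED (seen before)

Answer: loops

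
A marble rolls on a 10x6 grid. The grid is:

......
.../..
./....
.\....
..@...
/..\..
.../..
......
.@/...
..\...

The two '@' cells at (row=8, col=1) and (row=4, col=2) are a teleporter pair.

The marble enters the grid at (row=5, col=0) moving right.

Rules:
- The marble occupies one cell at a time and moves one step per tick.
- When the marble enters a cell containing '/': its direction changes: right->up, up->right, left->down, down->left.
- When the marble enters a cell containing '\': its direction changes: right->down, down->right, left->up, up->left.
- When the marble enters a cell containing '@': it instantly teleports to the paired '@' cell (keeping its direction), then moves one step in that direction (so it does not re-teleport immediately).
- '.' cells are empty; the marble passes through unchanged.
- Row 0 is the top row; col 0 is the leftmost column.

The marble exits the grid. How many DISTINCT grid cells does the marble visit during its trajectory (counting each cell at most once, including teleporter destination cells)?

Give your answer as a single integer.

Step 1: enter (5,0), '/' deflects right->up, move up to (4,0)
Step 2: enter (4,0), '.' pass, move up to (3,0)
Step 3: enter (3,0), '.' pass, move up to (2,0)
Step 4: enter (2,0), '.' pass, move up to (1,0)
Step 5: enter (1,0), '.' pass, move up to (0,0)
Step 6: enter (0,0), '.' pass, move up to (-1,0)
Step 7: at (-1,0) — EXIT via top edge, pos 0
Distinct cells visited: 6 (path length 6)

Answer: 6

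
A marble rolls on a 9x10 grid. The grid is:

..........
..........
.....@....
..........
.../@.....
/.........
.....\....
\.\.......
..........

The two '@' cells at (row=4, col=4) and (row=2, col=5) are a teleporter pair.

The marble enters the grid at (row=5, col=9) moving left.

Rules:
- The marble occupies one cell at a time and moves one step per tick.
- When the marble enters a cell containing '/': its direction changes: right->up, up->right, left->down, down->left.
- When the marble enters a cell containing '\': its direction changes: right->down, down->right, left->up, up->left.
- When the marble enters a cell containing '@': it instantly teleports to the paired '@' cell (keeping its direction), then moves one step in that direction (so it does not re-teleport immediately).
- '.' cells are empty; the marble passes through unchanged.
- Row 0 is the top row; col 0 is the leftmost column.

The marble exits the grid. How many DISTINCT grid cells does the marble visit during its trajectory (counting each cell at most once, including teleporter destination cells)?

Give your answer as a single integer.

Answer: 15

Derivation:
Step 1: enter (5,9), '.' pass, move left to (5,8)
Step 2: enter (5,8), '.' pass, move left to (5,7)
Step 3: enter (5,7), '.' pass, move left to (5,6)
Step 4: enter (5,6), '.' pass, move left to (5,5)
Step 5: enter (5,5), '.' pass, move left to (5,4)
Step 6: enter (5,4), '.' pass, move left to (5,3)
Step 7: enter (5,3), '.' pass, move left to (5,2)
Step 8: enter (5,2), '.' pass, move left to (5,1)
Step 9: enter (5,1), '.' pass, move left to (5,0)
Step 10: enter (5,0), '/' deflects left->down, move down to (6,0)
Step 11: enter (6,0), '.' pass, move down to (7,0)
Step 12: enter (7,0), '\' deflects down->right, move right to (7,1)
Step 13: enter (7,1), '.' pass, move right to (7,2)
Step 14: enter (7,2), '\' deflects right->down, move down to (8,2)
Step 15: enter (8,2), '.' pass, move down to (9,2)
Step 16: at (9,2) — EXIT via bottom edge, pos 2
Distinct cells visited: 15 (path length 15)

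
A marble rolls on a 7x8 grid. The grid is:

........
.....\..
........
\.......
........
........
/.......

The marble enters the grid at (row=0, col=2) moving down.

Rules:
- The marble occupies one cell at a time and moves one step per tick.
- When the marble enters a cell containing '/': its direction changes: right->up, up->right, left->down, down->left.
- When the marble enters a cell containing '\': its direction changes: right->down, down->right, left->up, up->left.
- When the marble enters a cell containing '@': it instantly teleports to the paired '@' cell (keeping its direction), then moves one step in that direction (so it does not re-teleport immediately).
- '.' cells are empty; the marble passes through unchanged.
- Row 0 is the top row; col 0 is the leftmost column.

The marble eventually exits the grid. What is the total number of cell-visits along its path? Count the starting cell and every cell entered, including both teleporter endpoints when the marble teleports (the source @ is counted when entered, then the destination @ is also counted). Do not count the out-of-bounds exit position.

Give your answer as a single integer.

Answer: 7

Derivation:
Step 1: enter (0,2), '.' pass, move down to (1,2)
Step 2: enter (1,2), '.' pass, move down to (2,2)
Step 3: enter (2,2), '.' pass, move down to (3,2)
Step 4: enter (3,2), '.' pass, move down to (4,2)
Step 5: enter (4,2), '.' pass, move down to (5,2)
Step 6: enter (5,2), '.' pass, move down to (6,2)
Step 7: enter (6,2), '.' pass, move down to (7,2)
Step 8: at (7,2) — EXIT via bottom edge, pos 2
Path length (cell visits): 7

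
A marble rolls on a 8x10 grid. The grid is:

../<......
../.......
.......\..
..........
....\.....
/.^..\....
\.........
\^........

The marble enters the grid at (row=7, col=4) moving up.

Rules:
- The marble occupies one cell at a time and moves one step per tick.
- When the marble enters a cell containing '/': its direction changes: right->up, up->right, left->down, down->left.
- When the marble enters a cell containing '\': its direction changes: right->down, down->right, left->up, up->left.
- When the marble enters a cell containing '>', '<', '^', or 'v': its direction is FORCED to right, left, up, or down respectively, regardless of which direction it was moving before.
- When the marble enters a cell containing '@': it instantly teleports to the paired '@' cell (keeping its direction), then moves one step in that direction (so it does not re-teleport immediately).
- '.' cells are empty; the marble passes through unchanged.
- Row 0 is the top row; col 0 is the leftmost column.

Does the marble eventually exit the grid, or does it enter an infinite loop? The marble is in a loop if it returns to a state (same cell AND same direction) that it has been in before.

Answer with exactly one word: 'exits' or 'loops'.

Step 1: enter (7,4), '.' pass, move up to (6,4)
Step 2: enter (6,4), '.' pass, move up to (5,4)
Step 3: enter (5,4), '.' pass, move up to (4,4)
Step 4: enter (4,4), '\' deflects up->left, move left to (4,3)
Step 5: enter (4,3), '.' pass, move left to (4,2)
Step 6: enter (4,2), '.' pass, move left to (4,1)
Step 7: enter (4,1), '.' pass, move left to (4,0)
Step 8: enter (4,0), '.' pass, move left to (4,-1)
Step 9: at (4,-1) — EXIT via left edge, pos 4

Answer: exits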